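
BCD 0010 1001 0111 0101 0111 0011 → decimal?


Each 4-bit group → digit:
  0010 → 2
  1001 → 9
  0111 → 7
  0101 → 5
  0111 → 7
  0011 → 3
= 297573


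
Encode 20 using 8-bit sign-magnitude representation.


Sign bit: 0 (positive)
Magnitude: 20 = 0010100
= 00010100


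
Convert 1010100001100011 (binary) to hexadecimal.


Group into 4-bit nibbles: 1010100001100011
  1010 = A
  1000 = 8
  0110 = 6
  0011 = 3
= 0xA863


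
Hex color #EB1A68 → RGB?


Hex: #EB1A68
R = EB₁₆ = 235
G = 1A₁₆ = 26
B = 68₁₆ = 104
= RGB(235, 26, 104)


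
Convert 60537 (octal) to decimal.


Positional values:
Position 0: 7 × 8^0 = 7
Position 1: 3 × 8^1 = 24
Position 2: 5 × 8^2 = 320
Position 3: 0 × 8^3 = 0
Position 4: 6 × 8^4 = 24576
Sum = 7 + 24 + 320 + 0 + 24576
= 24927


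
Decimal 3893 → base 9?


Divide by 9 repeatedly:
3893 ÷ 9 = 432 remainder 5
432 ÷ 9 = 48 remainder 0
48 ÷ 9 = 5 remainder 3
5 ÷ 9 = 0 remainder 5
Reading remainders bottom-up:
= 5305


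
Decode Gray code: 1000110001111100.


Gray code: 1000110001111100
MSB stays the same: 1
Each subsequent bit = prev_binary XOR current_gray:
  B[1] = 1 XOR 0 = 1
  B[2] = 1 XOR 0 = 1
  B[3] = 1 XOR 0 = 1
  B[4] = 1 XOR 1 = 0
  B[5] = 0 XOR 1 = 1
  B[6] = 1 XOR 0 = 1
  B[7] = 1 XOR 0 = 1
  B[8] = 1 XOR 0 = 1
  B[9] = 1 XOR 1 = 0
  B[10] = 0 XOR 1 = 1
  B[11] = 1 XOR 1 = 0
  B[12] = 0 XOR 1 = 1
  B[13] = 1 XOR 1 = 0
  B[14] = 0 XOR 0 = 0
  B[15] = 0 XOR 0 = 0
= 1111011110101000 (63400 decimal)


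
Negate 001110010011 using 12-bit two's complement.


Original: 001110010011
Step 1 - Invert all bits: 110001101100
Step 2 - Add 1: 110001101100 + 1
= 110001101101 (represents -915)


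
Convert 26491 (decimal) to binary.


Divide by 2 repeatedly:
26491 ÷ 2 = 13245 remainder 1
13245 ÷ 2 = 6622 remainder 1
6622 ÷ 2 = 3311 remainder 0
3311 ÷ 2 = 1655 remainder 1
1655 ÷ 2 = 827 remainder 1
827 ÷ 2 = 413 remainder 1
413 ÷ 2 = 206 remainder 1
206 ÷ 2 = 103 remainder 0
103 ÷ 2 = 51 remainder 1
51 ÷ 2 = 25 remainder 1
25 ÷ 2 = 12 remainder 1
12 ÷ 2 = 6 remainder 0
6 ÷ 2 = 3 remainder 0
3 ÷ 2 = 1 remainder 1
1 ÷ 2 = 0 remainder 1
Reading remainders bottom-up:
= 110011101111011


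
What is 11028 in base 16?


Divide by 16 repeatedly:
11028 ÷ 16 = 689 remainder 4 (4)
689 ÷ 16 = 43 remainder 1 (1)
43 ÷ 16 = 2 remainder 11 (B)
2 ÷ 16 = 0 remainder 2 (2)
Reading remainders bottom-up:
= 0x2B14


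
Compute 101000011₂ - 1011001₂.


Align and subtract column by column (LSB to MSB, borrowing when needed):
  101000011
- 001011001
  ---------
  col 0: (1 - 0 borrow-in) - 1 → 1 - 1 = 0, borrow out 0
  col 1: (1 - 0 borrow-in) - 0 → 1 - 0 = 1, borrow out 0
  col 2: (0 - 0 borrow-in) - 0 → 0 - 0 = 0, borrow out 0
  col 3: (0 - 0 borrow-in) - 1 → borrow from next column: (0+2) - 1 = 1, borrow out 1
  col 4: (0 - 1 borrow-in) - 1 → borrow from next column: (-1+2) - 1 = 0, borrow out 1
  col 5: (0 - 1 borrow-in) - 0 → borrow from next column: (-1+2) - 0 = 1, borrow out 1
  col 6: (1 - 1 borrow-in) - 1 → borrow from next column: (0+2) - 1 = 1, borrow out 1
  col 7: (0 - 1 borrow-in) - 0 → borrow from next column: (-1+2) - 0 = 1, borrow out 1
  col 8: (1 - 1 borrow-in) - 0 → 0 - 0 = 0, borrow out 0
Reading bits MSB→LSB: 011101010
Strip leading zeros: 11101010
= 11101010


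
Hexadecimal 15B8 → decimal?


Positional values:
Position 0: 8 × 16^0 = 8 × 1 = 8
Position 1: B × 16^1 = 11 × 16 = 176
Position 2: 5 × 16^2 = 5 × 256 = 1280
Position 3: 1 × 16^3 = 1 × 4096 = 4096
Sum = 8 + 176 + 1280 + 4096
= 5560


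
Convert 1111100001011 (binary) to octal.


Group into 3-bit groups: 001111100001011
  001 = 1
  111 = 7
  100 = 4
  001 = 1
  011 = 3
= 0o17413


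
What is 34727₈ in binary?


Each octal digit → 3 binary bits:
  3 = 011
  4 = 100
  7 = 111
  2 = 010
  7 = 111
Concatenate: 011 100 111 010 111
= 011100111010111


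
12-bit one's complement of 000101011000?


Original: 000101011000
Invert all bits:
  bit 0: 0 → 1
  bit 1: 0 → 1
  bit 2: 0 → 1
  bit 3: 1 → 0
  bit 4: 0 → 1
  bit 5: 1 → 0
  bit 6: 0 → 1
  bit 7: 1 → 0
  bit 8: 1 → 0
  bit 9: 0 → 1
  bit 10: 0 → 1
  bit 11: 0 → 1
= 111010100111


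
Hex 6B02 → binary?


Each hex digit → 4 binary bits:
  6 = 0110
  B = 1011
  0 = 0000
  2 = 0010
Concatenate: 0110 1011 0000 0010
= 0110101100000010


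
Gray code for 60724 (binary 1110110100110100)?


Binary: 1110110100110100
Gray code: G = B XOR (B >> 1)
B >> 1 = 0111011010011010
1110110100110100 XOR 0111011010011010:
  1 XOR 0 = 1
  1 XOR 1 = 0
  1 XOR 1 = 0
  0 XOR 1 = 1
  1 XOR 0 = 1
  1 XOR 1 = 0
  0 XOR 1 = 1
  1 XOR 0 = 1
  0 XOR 1 = 1
  0 XOR 0 = 0
  1 XOR 0 = 1
  1 XOR 1 = 0
  0 XOR 1 = 1
  1 XOR 0 = 1
  0 XOR 1 = 1
  0 XOR 0 = 0
= 1001101110101110


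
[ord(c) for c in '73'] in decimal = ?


String: '73'  (2 characters)
Per-character ASCII lookup:
  '7': digits start at 48: '7' = 48 + 7 = 55
  '3': digits start at 48: '3' = 48 + 3 = 51
= 55 51


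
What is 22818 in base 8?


Divide by 8 repeatedly:
22818 ÷ 8 = 2852 remainder 2
2852 ÷ 8 = 356 remainder 4
356 ÷ 8 = 44 remainder 4
44 ÷ 8 = 5 remainder 4
5 ÷ 8 = 0 remainder 5
Reading remainders bottom-up:
= 0o54442


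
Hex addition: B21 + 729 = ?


Align and add column by column (LSB to MSB, each column mod 16 with carry):
  0B21
+ 0729
  ----
  col 0: 1(1) + 9(9) + 0 (carry in) = 10 → A(10), carry out 0
  col 1: 2(2) + 2(2) + 0 (carry in) = 4 → 4(4), carry out 0
  col 2: B(11) + 7(7) + 0 (carry in) = 18 → 2(2), carry out 1
  col 3: 0(0) + 0(0) + 1 (carry in) = 1 → 1(1), carry out 0
Reading digits MSB→LSB: 124A
Strip leading zeros: 124A
= 0x124A


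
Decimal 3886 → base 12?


Divide by 12 repeatedly:
3886 ÷ 12 = 323 remainder 10
323 ÷ 12 = 26 remainder 11
26 ÷ 12 = 2 remainder 2
2 ÷ 12 = 0 remainder 2
Reading remainders bottom-up:
= 22BA


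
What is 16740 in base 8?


Divide by 8 repeatedly:
16740 ÷ 8 = 2092 remainder 4
2092 ÷ 8 = 261 remainder 4
261 ÷ 8 = 32 remainder 5
32 ÷ 8 = 4 remainder 0
4 ÷ 8 = 0 remainder 4
Reading remainders bottom-up:
= 0o40544


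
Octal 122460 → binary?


Each octal digit → 3 binary bits:
  1 = 001
  2 = 010
  2 = 010
  4 = 100
  6 = 110
  0 = 000
Concatenate: 001 010 010 100 110 000
= 001010010100110000


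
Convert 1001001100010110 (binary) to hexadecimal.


Group into 4-bit nibbles: 1001001100010110
  1001 = 9
  0011 = 3
  0001 = 1
  0110 = 6
= 0x9316


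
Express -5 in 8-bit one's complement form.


Original: 00000101
Invert all bits:
  bit 0: 0 → 1
  bit 1: 0 → 1
  bit 2: 0 → 1
  bit 3: 0 → 1
  bit 4: 0 → 1
  bit 5: 1 → 0
  bit 6: 0 → 1
  bit 7: 1 → 0
= 11111010


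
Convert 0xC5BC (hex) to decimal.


Positional values:
Position 0: C × 16^0 = 12 × 1 = 12
Position 1: B × 16^1 = 11 × 16 = 176
Position 2: 5 × 16^2 = 5 × 256 = 1280
Position 3: C × 16^3 = 12 × 4096 = 49152
Sum = 12 + 176 + 1280 + 49152
= 50620


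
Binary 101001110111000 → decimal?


Positional values:
Bit 3: 1 × 2^3 = 8
Bit 4: 1 × 2^4 = 16
Bit 5: 1 × 2^5 = 32
Bit 7: 1 × 2^7 = 128
Bit 8: 1 × 2^8 = 256
Bit 9: 1 × 2^9 = 512
Bit 12: 1 × 2^12 = 4096
Bit 14: 1 × 2^14 = 16384
Sum = 8 + 16 + 32 + 128 + 256 + 512 + 4096 + 16384
= 21432


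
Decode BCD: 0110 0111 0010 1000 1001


Each 4-bit group → digit:
  0110 → 6
  0111 → 7
  0010 → 2
  1000 → 8
  1001 → 9
= 67289


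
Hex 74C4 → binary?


Each hex digit → 4 binary bits:
  7 = 0111
  4 = 0100
  C = 1100
  4 = 0100
Concatenate: 0111 0100 1100 0100
= 0111010011000100


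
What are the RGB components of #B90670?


Hex: #B90670
R = B9₁₆ = 185
G = 06₁₆ = 6
B = 70₁₆ = 112
= RGB(185, 6, 112)


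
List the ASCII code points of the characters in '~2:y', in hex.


String: '~2:y'  (4 characters)
Per-character ASCII lookup:
  '~': special character: '~' = 126 → 0x7E
  '2': digits start at 48: '2' = 48 + 2 = 50 → 0x32
  ':': special character: ':' = 58 → 0x3A
  'y': lowercase starts at 97: 'y' = 97 + 24 = 121 → 0x79
= 0x7E 0x32 0x3A 0x79


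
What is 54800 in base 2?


Divide by 2 repeatedly:
54800 ÷ 2 = 27400 remainder 0
27400 ÷ 2 = 13700 remainder 0
13700 ÷ 2 = 6850 remainder 0
6850 ÷ 2 = 3425 remainder 0
3425 ÷ 2 = 1712 remainder 1
1712 ÷ 2 = 856 remainder 0
856 ÷ 2 = 428 remainder 0
428 ÷ 2 = 214 remainder 0
214 ÷ 2 = 107 remainder 0
107 ÷ 2 = 53 remainder 1
53 ÷ 2 = 26 remainder 1
26 ÷ 2 = 13 remainder 0
13 ÷ 2 = 6 remainder 1
6 ÷ 2 = 3 remainder 0
3 ÷ 2 = 1 remainder 1
1 ÷ 2 = 0 remainder 1
Reading remainders bottom-up:
= 1101011000010000


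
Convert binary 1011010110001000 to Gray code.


Binary: 1011010110001000
Gray code: G = B XOR (B >> 1)
B >> 1 = 0101101011000100
1011010110001000 XOR 0101101011000100:
  1 XOR 0 = 1
  0 XOR 1 = 1
  1 XOR 0 = 1
  1 XOR 1 = 0
  0 XOR 1 = 1
  1 XOR 0 = 1
  0 XOR 1 = 1
  1 XOR 0 = 1
  1 XOR 1 = 0
  0 XOR 1 = 1
  0 XOR 0 = 0
  0 XOR 0 = 0
  1 XOR 0 = 1
  0 XOR 1 = 1
  0 XOR 0 = 0
  0 XOR 0 = 0
= 1110111101001100


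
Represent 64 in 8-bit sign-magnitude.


Sign bit: 0 (positive)
Magnitude: 64 = 1000000
= 01000000


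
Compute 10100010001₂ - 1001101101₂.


Align and subtract column by column (LSB to MSB, borrowing when needed):
  10100010001
- 01001101101
  -----------
  col 0: (1 - 0 borrow-in) - 1 → 1 - 1 = 0, borrow out 0
  col 1: (0 - 0 borrow-in) - 0 → 0 - 0 = 0, borrow out 0
  col 2: (0 - 0 borrow-in) - 1 → borrow from next column: (0+2) - 1 = 1, borrow out 1
  col 3: (0 - 1 borrow-in) - 1 → borrow from next column: (-1+2) - 1 = 0, borrow out 1
  col 4: (1 - 1 borrow-in) - 0 → 0 - 0 = 0, borrow out 0
  col 5: (0 - 0 borrow-in) - 1 → borrow from next column: (0+2) - 1 = 1, borrow out 1
  col 6: (0 - 1 borrow-in) - 1 → borrow from next column: (-1+2) - 1 = 0, borrow out 1
  col 7: (0 - 1 borrow-in) - 0 → borrow from next column: (-1+2) - 0 = 1, borrow out 1
  col 8: (1 - 1 borrow-in) - 0 → 0 - 0 = 0, borrow out 0
  col 9: (0 - 0 borrow-in) - 1 → borrow from next column: (0+2) - 1 = 1, borrow out 1
  col 10: (1 - 1 borrow-in) - 0 → 0 - 0 = 0, borrow out 0
Reading bits MSB→LSB: 01010100100
Strip leading zeros: 1010100100
= 1010100100


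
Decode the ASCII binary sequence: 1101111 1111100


Codes (binary): 1101111 1111100
Per-code ASCII lookup:
  1101111 = 111  (range 97-122: lowercase, 111 - 97 = 14) → 'o'
  1111100 = 124  (special character) → '|'
= 'o|'


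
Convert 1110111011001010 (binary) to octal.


Group into 3-bit groups: 001110111011001010
  001 = 1
  110 = 6
  111 = 7
  011 = 3
  001 = 1
  010 = 2
= 0o167312


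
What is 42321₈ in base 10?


Positional values:
Position 0: 1 × 8^0 = 1
Position 1: 2 × 8^1 = 16
Position 2: 3 × 8^2 = 192
Position 3: 2 × 8^3 = 1024
Position 4: 4 × 8^4 = 16384
Sum = 1 + 16 + 192 + 1024 + 16384
= 17617


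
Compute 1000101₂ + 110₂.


Align and add column by column (LSB to MSB, carry propagating):
  01000101
+ 00000110
  --------
  col 0: 1 + 0 + 0 (carry in) = 1 → bit 1, carry out 0
  col 1: 0 + 1 + 0 (carry in) = 1 → bit 1, carry out 0
  col 2: 1 + 1 + 0 (carry in) = 2 → bit 0, carry out 1
  col 3: 0 + 0 + 1 (carry in) = 1 → bit 1, carry out 0
  col 4: 0 + 0 + 0 (carry in) = 0 → bit 0, carry out 0
  col 5: 0 + 0 + 0 (carry in) = 0 → bit 0, carry out 0
  col 6: 1 + 0 + 0 (carry in) = 1 → bit 1, carry out 0
  col 7: 0 + 0 + 0 (carry in) = 0 → bit 0, carry out 0
Reading bits MSB→LSB: 01001011
Strip leading zeros: 1001011
= 1001011


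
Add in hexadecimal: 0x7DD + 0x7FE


Align and add column by column (LSB to MSB, each column mod 16 with carry):
  07DD
+ 07FE
  ----
  col 0: D(13) + E(14) + 0 (carry in) = 27 → B(11), carry out 1
  col 1: D(13) + F(15) + 1 (carry in) = 29 → D(13), carry out 1
  col 2: 7(7) + 7(7) + 1 (carry in) = 15 → F(15), carry out 0
  col 3: 0(0) + 0(0) + 0 (carry in) = 0 → 0(0), carry out 0
Reading digits MSB→LSB: 0FDB
Strip leading zeros: FDB
= 0xFDB


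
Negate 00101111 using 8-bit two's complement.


Original: 00101111
Step 1 - Invert all bits: 11010000
Step 2 - Add 1: 11010000 + 1
= 11010001 (represents -47)


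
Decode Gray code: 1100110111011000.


Gray code: 1100110111011000
MSB stays the same: 1
Each subsequent bit = prev_binary XOR current_gray:
  B[1] = 1 XOR 1 = 0
  B[2] = 0 XOR 0 = 0
  B[3] = 0 XOR 0 = 0
  B[4] = 0 XOR 1 = 1
  B[5] = 1 XOR 1 = 0
  B[6] = 0 XOR 0 = 0
  B[7] = 0 XOR 1 = 1
  B[8] = 1 XOR 1 = 0
  B[9] = 0 XOR 1 = 1
  B[10] = 1 XOR 0 = 1
  B[11] = 1 XOR 1 = 0
  B[12] = 0 XOR 1 = 1
  B[13] = 1 XOR 0 = 1
  B[14] = 1 XOR 0 = 1
  B[15] = 1 XOR 0 = 1
= 1000100101101111 (35183 decimal)


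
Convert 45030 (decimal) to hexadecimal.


Divide by 16 repeatedly:
45030 ÷ 16 = 2814 remainder 6 (6)
2814 ÷ 16 = 175 remainder 14 (E)
175 ÷ 16 = 10 remainder 15 (F)
10 ÷ 16 = 0 remainder 10 (A)
Reading remainders bottom-up:
= 0xAFE6


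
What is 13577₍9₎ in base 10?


Positional values (base 9):
  7 × 9^0 = 7 × 1 = 7
  7 × 9^1 = 7 × 9 = 63
  5 × 9^2 = 5 × 81 = 405
  3 × 9^3 = 3 × 729 = 2187
  1 × 9^4 = 1 × 6561 = 6561
Sum = 7 + 63 + 405 + 2187 + 6561
= 9223


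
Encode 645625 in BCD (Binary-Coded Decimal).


Each digit → 4-bit binary:
  6 → 0110
  4 → 0100
  5 → 0101
  6 → 0110
  2 → 0010
  5 → 0101
= 0110 0100 0101 0110 0010 0101


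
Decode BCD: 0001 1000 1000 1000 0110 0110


Each 4-bit group → digit:
  0001 → 1
  1000 → 8
  1000 → 8
  1000 → 8
  0110 → 6
  0110 → 6
= 188866


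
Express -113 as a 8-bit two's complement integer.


Original: 01110001
Step 1 - Invert all bits: 10001110
Step 2 - Add 1: 10001110 + 1
= 10001111 (represents -113)


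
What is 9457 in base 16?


Divide by 16 repeatedly:
9457 ÷ 16 = 591 remainder 1 (1)
591 ÷ 16 = 36 remainder 15 (F)
36 ÷ 16 = 2 remainder 4 (4)
2 ÷ 16 = 0 remainder 2 (2)
Reading remainders bottom-up:
= 0x24F1


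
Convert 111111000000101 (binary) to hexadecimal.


Group into 4-bit nibbles: 0111111000000101
  0111 = 7
  1110 = E
  0000 = 0
  0101 = 5
= 0x7E05


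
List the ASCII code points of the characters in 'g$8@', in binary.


String: 'g$8@'  (4 characters)
Per-character ASCII lookup:
  'g': lowercase starts at 97: 'g' = 97 + 6 = 103 → 1100111
  '$': special character: '$' = 36 → 100100
  '8': digits start at 48: '8' = 48 + 8 = 56 → 111000
  '@': special character: '@' = 64 → 1000000
= 1100111 100100 111000 1000000


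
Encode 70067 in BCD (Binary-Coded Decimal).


Each digit → 4-bit binary:
  7 → 0111
  0 → 0000
  0 → 0000
  6 → 0110
  7 → 0111
= 0111 0000 0000 0110 0111


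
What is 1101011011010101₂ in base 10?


Positional values:
Bit 0: 1 × 2^0 = 1
Bit 2: 1 × 2^2 = 4
Bit 4: 1 × 2^4 = 16
Bit 6: 1 × 2^6 = 64
Bit 7: 1 × 2^7 = 128
Bit 9: 1 × 2^9 = 512
Bit 10: 1 × 2^10 = 1024
Bit 12: 1 × 2^12 = 4096
Bit 14: 1 × 2^14 = 16384
Bit 15: 1 × 2^15 = 32768
Sum = 1 + 4 + 16 + 64 + 128 + 512 + 1024 + 4096 + 16384 + 32768
= 54997


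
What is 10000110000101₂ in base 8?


Group into 3-bit groups: 010000110000101
  010 = 2
  000 = 0
  110 = 6
  000 = 0
  101 = 5
= 0o20605


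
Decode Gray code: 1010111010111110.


Gray code: 1010111010111110
MSB stays the same: 1
Each subsequent bit = prev_binary XOR current_gray:
  B[1] = 1 XOR 0 = 1
  B[2] = 1 XOR 1 = 0
  B[3] = 0 XOR 0 = 0
  B[4] = 0 XOR 1 = 1
  B[5] = 1 XOR 1 = 0
  B[6] = 0 XOR 1 = 1
  B[7] = 1 XOR 0 = 1
  B[8] = 1 XOR 1 = 0
  B[9] = 0 XOR 0 = 0
  B[10] = 0 XOR 1 = 1
  B[11] = 1 XOR 1 = 0
  B[12] = 0 XOR 1 = 1
  B[13] = 1 XOR 1 = 0
  B[14] = 0 XOR 1 = 1
  B[15] = 1 XOR 0 = 1
= 1100101100101011 (52011 decimal)


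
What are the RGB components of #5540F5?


Hex: #5540F5
R = 55₁₆ = 85
G = 40₁₆ = 64
B = F5₁₆ = 245
= RGB(85, 64, 245)


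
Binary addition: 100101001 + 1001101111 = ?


Align and add column by column (LSB to MSB, carry propagating):
  00100101001
+ 01001101111
  -----------
  col 0: 1 + 1 + 0 (carry in) = 2 → bit 0, carry out 1
  col 1: 0 + 1 + 1 (carry in) = 2 → bit 0, carry out 1
  col 2: 0 + 1 + 1 (carry in) = 2 → bit 0, carry out 1
  col 3: 1 + 1 + 1 (carry in) = 3 → bit 1, carry out 1
  col 4: 0 + 0 + 1 (carry in) = 1 → bit 1, carry out 0
  col 5: 1 + 1 + 0 (carry in) = 2 → bit 0, carry out 1
  col 6: 0 + 1 + 1 (carry in) = 2 → bit 0, carry out 1
  col 7: 0 + 0 + 1 (carry in) = 1 → bit 1, carry out 0
  col 8: 1 + 0 + 0 (carry in) = 1 → bit 1, carry out 0
  col 9: 0 + 1 + 0 (carry in) = 1 → bit 1, carry out 0
  col 10: 0 + 0 + 0 (carry in) = 0 → bit 0, carry out 0
Reading bits MSB→LSB: 01110011000
Strip leading zeros: 1110011000
= 1110011000


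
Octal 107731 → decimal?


Positional values:
Position 0: 1 × 8^0 = 1
Position 1: 3 × 8^1 = 24
Position 2: 7 × 8^2 = 448
Position 3: 7 × 8^3 = 3584
Position 4: 0 × 8^4 = 0
Position 5: 1 × 8^5 = 32768
Sum = 1 + 24 + 448 + 3584 + 0 + 32768
= 36825


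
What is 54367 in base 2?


Divide by 2 repeatedly:
54367 ÷ 2 = 27183 remainder 1
27183 ÷ 2 = 13591 remainder 1
13591 ÷ 2 = 6795 remainder 1
6795 ÷ 2 = 3397 remainder 1
3397 ÷ 2 = 1698 remainder 1
1698 ÷ 2 = 849 remainder 0
849 ÷ 2 = 424 remainder 1
424 ÷ 2 = 212 remainder 0
212 ÷ 2 = 106 remainder 0
106 ÷ 2 = 53 remainder 0
53 ÷ 2 = 26 remainder 1
26 ÷ 2 = 13 remainder 0
13 ÷ 2 = 6 remainder 1
6 ÷ 2 = 3 remainder 0
3 ÷ 2 = 1 remainder 1
1 ÷ 2 = 0 remainder 1
Reading remainders bottom-up:
= 1101010001011111


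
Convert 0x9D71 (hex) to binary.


Each hex digit → 4 binary bits:
  9 = 1001
  D = 1101
  7 = 0111
  1 = 0001
Concatenate: 1001 1101 0111 0001
= 1001110101110001


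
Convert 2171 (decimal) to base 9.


Divide by 9 repeatedly:
2171 ÷ 9 = 241 remainder 2
241 ÷ 9 = 26 remainder 7
26 ÷ 9 = 2 remainder 8
2 ÷ 9 = 0 remainder 2
Reading remainders bottom-up:
= 2872


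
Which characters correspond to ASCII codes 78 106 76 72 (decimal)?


Codes (decimal): 78 106 76 72
Per-code ASCII lookup:
  78  (range 65-90: uppercase, 78 - 65 = 13) → 'N'
  106  (range 97-122: lowercase, 106 - 97 = 9) → 'j'
  76  (range 65-90: uppercase, 76 - 65 = 11) → 'L'
  72  (range 65-90: uppercase, 72 - 65 = 7) → 'H'
= 'NjLH'


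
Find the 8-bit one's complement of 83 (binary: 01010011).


Original: 01010011
Invert all bits:
  bit 0: 0 → 1
  bit 1: 1 → 0
  bit 2: 0 → 1
  bit 3: 1 → 0
  bit 4: 0 → 1
  bit 5: 0 → 1
  bit 6: 1 → 0
  bit 7: 1 → 0
= 10101100


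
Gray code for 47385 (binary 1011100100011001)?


Binary: 1011100100011001
Gray code: G = B XOR (B >> 1)
B >> 1 = 0101110010001100
1011100100011001 XOR 0101110010001100:
  1 XOR 0 = 1
  0 XOR 1 = 1
  1 XOR 0 = 1
  1 XOR 1 = 0
  1 XOR 1 = 0
  0 XOR 1 = 1
  0 XOR 0 = 0
  1 XOR 0 = 1
  0 XOR 1 = 1
  0 XOR 0 = 0
  0 XOR 0 = 0
  1 XOR 0 = 1
  1 XOR 1 = 0
  0 XOR 1 = 1
  0 XOR 0 = 0
  1 XOR 0 = 1
= 1110010110010101


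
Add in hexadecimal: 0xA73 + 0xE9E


Align and add column by column (LSB to MSB, each column mod 16 with carry):
  0A73
+ 0E9E
  ----
  col 0: 3(3) + E(14) + 0 (carry in) = 17 → 1(1), carry out 1
  col 1: 7(7) + 9(9) + 1 (carry in) = 17 → 1(1), carry out 1
  col 2: A(10) + E(14) + 1 (carry in) = 25 → 9(9), carry out 1
  col 3: 0(0) + 0(0) + 1 (carry in) = 1 → 1(1), carry out 0
Reading digits MSB→LSB: 1911
Strip leading zeros: 1911
= 0x1911


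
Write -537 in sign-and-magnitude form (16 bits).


Sign bit: 1 (negative)
Magnitude: 537 = 000001000011001
= 1000001000011001


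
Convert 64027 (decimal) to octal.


Divide by 8 repeatedly:
64027 ÷ 8 = 8003 remainder 3
8003 ÷ 8 = 1000 remainder 3
1000 ÷ 8 = 125 remainder 0
125 ÷ 8 = 15 remainder 5
15 ÷ 8 = 1 remainder 7
1 ÷ 8 = 0 remainder 1
Reading remainders bottom-up:
= 0o175033


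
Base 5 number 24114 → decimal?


Positional values (base 5):
  4 × 5^0 = 4 × 1 = 4
  1 × 5^1 = 1 × 5 = 5
  1 × 5^2 = 1 × 25 = 25
  4 × 5^3 = 4 × 125 = 500
  2 × 5^4 = 2 × 625 = 1250
Sum = 4 + 5 + 25 + 500 + 1250
= 1784


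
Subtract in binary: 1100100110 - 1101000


Align and subtract column by column (LSB to MSB, borrowing when needed):
  1100100110
- 0001101000
  ----------
  col 0: (0 - 0 borrow-in) - 0 → 0 - 0 = 0, borrow out 0
  col 1: (1 - 0 borrow-in) - 0 → 1 - 0 = 1, borrow out 0
  col 2: (1 - 0 borrow-in) - 0 → 1 - 0 = 1, borrow out 0
  col 3: (0 - 0 borrow-in) - 1 → borrow from next column: (0+2) - 1 = 1, borrow out 1
  col 4: (0 - 1 borrow-in) - 0 → borrow from next column: (-1+2) - 0 = 1, borrow out 1
  col 5: (1 - 1 borrow-in) - 1 → borrow from next column: (0+2) - 1 = 1, borrow out 1
  col 6: (0 - 1 borrow-in) - 1 → borrow from next column: (-1+2) - 1 = 0, borrow out 1
  col 7: (0 - 1 borrow-in) - 0 → borrow from next column: (-1+2) - 0 = 1, borrow out 1
  col 8: (1 - 1 borrow-in) - 0 → 0 - 0 = 0, borrow out 0
  col 9: (1 - 0 borrow-in) - 0 → 1 - 0 = 1, borrow out 0
Reading bits MSB→LSB: 1010111110
Strip leading zeros: 1010111110
= 1010111110


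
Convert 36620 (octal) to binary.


Each octal digit → 3 binary bits:
  3 = 011
  6 = 110
  6 = 110
  2 = 010
  0 = 000
Concatenate: 011 110 110 010 000
= 011110110010000


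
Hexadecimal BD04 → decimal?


Positional values:
Position 0: 4 × 16^0 = 4 × 1 = 4
Position 1: 0 × 16^1 = 0 × 16 = 0
Position 2: D × 16^2 = 13 × 256 = 3328
Position 3: B × 16^3 = 11 × 4096 = 45056
Sum = 4 + 0 + 3328 + 45056
= 48388


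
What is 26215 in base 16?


Divide by 16 repeatedly:
26215 ÷ 16 = 1638 remainder 7 (7)
1638 ÷ 16 = 102 remainder 6 (6)
102 ÷ 16 = 6 remainder 6 (6)
6 ÷ 16 = 0 remainder 6 (6)
Reading remainders bottom-up:
= 0x6667


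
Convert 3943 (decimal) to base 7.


Divide by 7 repeatedly:
3943 ÷ 7 = 563 remainder 2
563 ÷ 7 = 80 remainder 3
80 ÷ 7 = 11 remainder 3
11 ÷ 7 = 1 remainder 4
1 ÷ 7 = 0 remainder 1
Reading remainders bottom-up:
= 14332


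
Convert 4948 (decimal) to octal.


Divide by 8 repeatedly:
4948 ÷ 8 = 618 remainder 4
618 ÷ 8 = 77 remainder 2
77 ÷ 8 = 9 remainder 5
9 ÷ 8 = 1 remainder 1
1 ÷ 8 = 0 remainder 1
Reading remainders bottom-up:
= 0o11524


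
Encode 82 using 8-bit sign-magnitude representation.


Sign bit: 0 (positive)
Magnitude: 82 = 1010010
= 01010010


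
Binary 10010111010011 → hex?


Group into 4-bit nibbles: 0010010111010011
  0010 = 2
  0101 = 5
  1101 = D
  0011 = 3
= 0x25D3


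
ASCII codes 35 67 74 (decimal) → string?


Codes (decimal): 35 67 74
Per-code ASCII lookup:
  35  (special character) → '#'
  67  (range 65-90: uppercase, 67 - 65 = 2) → 'C'
  74  (range 65-90: uppercase, 74 - 65 = 9) → 'J'
= '#CJ'


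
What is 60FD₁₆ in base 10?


Positional values:
Position 0: D × 16^0 = 13 × 1 = 13
Position 1: F × 16^1 = 15 × 16 = 240
Position 2: 0 × 16^2 = 0 × 256 = 0
Position 3: 6 × 16^3 = 6 × 4096 = 24576
Sum = 13 + 240 + 0 + 24576
= 24829


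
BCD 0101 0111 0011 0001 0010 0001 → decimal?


Each 4-bit group → digit:
  0101 → 5
  0111 → 7
  0011 → 3
  0001 → 1
  0010 → 2
  0001 → 1
= 573121


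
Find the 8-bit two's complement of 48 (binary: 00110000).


Original: 00110000
Step 1 - Invert all bits: 11001111
Step 2 - Add 1: 11001111 + 1
= 11010000 (represents -48)


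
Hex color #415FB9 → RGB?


Hex: #415FB9
R = 41₁₆ = 65
G = 5F₁₆ = 95
B = B9₁₆ = 185
= RGB(65, 95, 185)


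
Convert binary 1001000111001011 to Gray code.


Binary: 1001000111001011
Gray code: G = B XOR (B >> 1)
B >> 1 = 0100100011100101
1001000111001011 XOR 0100100011100101:
  1 XOR 0 = 1
  0 XOR 1 = 1
  0 XOR 0 = 0
  1 XOR 0 = 1
  0 XOR 1 = 1
  0 XOR 0 = 0
  0 XOR 0 = 0
  1 XOR 0 = 1
  1 XOR 1 = 0
  1 XOR 1 = 0
  0 XOR 1 = 1
  0 XOR 0 = 0
  1 XOR 0 = 1
  0 XOR 1 = 1
  1 XOR 0 = 1
  1 XOR 1 = 0
= 1101100100101110


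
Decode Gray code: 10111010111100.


Gray code: 10111010111100
MSB stays the same: 1
Each subsequent bit = prev_binary XOR current_gray:
  B[1] = 1 XOR 0 = 1
  B[2] = 1 XOR 1 = 0
  B[3] = 0 XOR 1 = 1
  B[4] = 1 XOR 1 = 0
  B[5] = 0 XOR 0 = 0
  B[6] = 0 XOR 1 = 1
  B[7] = 1 XOR 0 = 1
  B[8] = 1 XOR 1 = 0
  B[9] = 0 XOR 1 = 1
  B[10] = 1 XOR 1 = 0
  B[11] = 0 XOR 1 = 1
  B[12] = 1 XOR 0 = 1
  B[13] = 1 XOR 0 = 1
= 11010011010111 (13527 decimal)


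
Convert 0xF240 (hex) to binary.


Each hex digit → 4 binary bits:
  F = 1111
  2 = 0010
  4 = 0100
  0 = 0000
Concatenate: 1111 0010 0100 0000
= 1111001001000000


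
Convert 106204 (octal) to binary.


Each octal digit → 3 binary bits:
  1 = 001
  0 = 000
  6 = 110
  2 = 010
  0 = 000
  4 = 100
Concatenate: 001 000 110 010 000 100
= 001000110010000100


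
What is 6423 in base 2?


Divide by 2 repeatedly:
6423 ÷ 2 = 3211 remainder 1
3211 ÷ 2 = 1605 remainder 1
1605 ÷ 2 = 802 remainder 1
802 ÷ 2 = 401 remainder 0
401 ÷ 2 = 200 remainder 1
200 ÷ 2 = 100 remainder 0
100 ÷ 2 = 50 remainder 0
50 ÷ 2 = 25 remainder 0
25 ÷ 2 = 12 remainder 1
12 ÷ 2 = 6 remainder 0
6 ÷ 2 = 3 remainder 0
3 ÷ 2 = 1 remainder 1
1 ÷ 2 = 0 remainder 1
Reading remainders bottom-up:
= 1100100010111


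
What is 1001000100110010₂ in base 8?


Group into 3-bit groups: 001001000100110010
  001 = 1
  001 = 1
  000 = 0
  100 = 4
  110 = 6
  010 = 2
= 0o110462


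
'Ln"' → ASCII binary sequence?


String: 'Ln"'  (3 characters)
Per-character ASCII lookup:
  'L': uppercase starts at 65: 'L' = 65 + 11 = 76 → 1001100
  'n': lowercase starts at 97: 'n' = 97 + 13 = 110 → 1101110
  '"': special character: '"' = 34 → 100010
= 1001100 1101110 100010


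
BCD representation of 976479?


Each digit → 4-bit binary:
  9 → 1001
  7 → 0111
  6 → 0110
  4 → 0100
  7 → 0111
  9 → 1001
= 1001 0111 0110 0100 0111 1001


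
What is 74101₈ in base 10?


Positional values:
Position 0: 1 × 8^0 = 1
Position 1: 0 × 8^1 = 0
Position 2: 1 × 8^2 = 64
Position 3: 4 × 8^3 = 2048
Position 4: 7 × 8^4 = 28672
Sum = 1 + 0 + 64 + 2048 + 28672
= 30785


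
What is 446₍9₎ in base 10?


Positional values (base 9):
  6 × 9^0 = 6 × 1 = 6
  4 × 9^1 = 4 × 9 = 36
  4 × 9^2 = 4 × 81 = 324
Sum = 6 + 36 + 324
= 366


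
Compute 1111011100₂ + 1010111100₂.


Align and add column by column (LSB to MSB, carry propagating):
  01111011100
+ 01010111100
  -----------
  col 0: 0 + 0 + 0 (carry in) = 0 → bit 0, carry out 0
  col 1: 0 + 0 + 0 (carry in) = 0 → bit 0, carry out 0
  col 2: 1 + 1 + 0 (carry in) = 2 → bit 0, carry out 1
  col 3: 1 + 1 + 1 (carry in) = 3 → bit 1, carry out 1
  col 4: 1 + 1 + 1 (carry in) = 3 → bit 1, carry out 1
  col 5: 0 + 1 + 1 (carry in) = 2 → bit 0, carry out 1
  col 6: 1 + 0 + 1 (carry in) = 2 → bit 0, carry out 1
  col 7: 1 + 1 + 1 (carry in) = 3 → bit 1, carry out 1
  col 8: 1 + 0 + 1 (carry in) = 2 → bit 0, carry out 1
  col 9: 1 + 1 + 1 (carry in) = 3 → bit 1, carry out 1
  col 10: 0 + 0 + 1 (carry in) = 1 → bit 1, carry out 0
Reading bits MSB→LSB: 11010011000
Strip leading zeros: 11010011000
= 11010011000


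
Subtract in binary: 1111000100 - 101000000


Align and subtract column by column (LSB to MSB, borrowing when needed):
  1111000100
- 0101000000
  ----------
  col 0: (0 - 0 borrow-in) - 0 → 0 - 0 = 0, borrow out 0
  col 1: (0 - 0 borrow-in) - 0 → 0 - 0 = 0, borrow out 0
  col 2: (1 - 0 borrow-in) - 0 → 1 - 0 = 1, borrow out 0
  col 3: (0 - 0 borrow-in) - 0 → 0 - 0 = 0, borrow out 0
  col 4: (0 - 0 borrow-in) - 0 → 0 - 0 = 0, borrow out 0
  col 5: (0 - 0 borrow-in) - 0 → 0 - 0 = 0, borrow out 0
  col 6: (1 - 0 borrow-in) - 1 → 1 - 1 = 0, borrow out 0
  col 7: (1 - 0 borrow-in) - 0 → 1 - 0 = 1, borrow out 0
  col 8: (1 - 0 borrow-in) - 1 → 1 - 1 = 0, borrow out 0
  col 9: (1 - 0 borrow-in) - 0 → 1 - 0 = 1, borrow out 0
Reading bits MSB→LSB: 1010000100
Strip leading zeros: 1010000100
= 1010000100


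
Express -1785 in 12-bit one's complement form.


Original: 011011111001
Invert all bits:
  bit 0: 0 → 1
  bit 1: 1 → 0
  bit 2: 1 → 0
  bit 3: 0 → 1
  bit 4: 1 → 0
  bit 5: 1 → 0
  bit 6: 1 → 0
  bit 7: 1 → 0
  bit 8: 1 → 0
  bit 9: 0 → 1
  bit 10: 0 → 1
  bit 11: 1 → 0
= 100100000110


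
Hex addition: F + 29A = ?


Align and add column by column (LSB to MSB, each column mod 16 with carry):
  000F
+ 029A
  ----
  col 0: F(15) + A(10) + 0 (carry in) = 25 → 9(9), carry out 1
  col 1: 0(0) + 9(9) + 1 (carry in) = 10 → A(10), carry out 0
  col 2: 0(0) + 2(2) + 0 (carry in) = 2 → 2(2), carry out 0
  col 3: 0(0) + 0(0) + 0 (carry in) = 0 → 0(0), carry out 0
Reading digits MSB→LSB: 02A9
Strip leading zeros: 2A9
= 0x2A9


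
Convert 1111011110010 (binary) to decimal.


Positional values:
Bit 1: 1 × 2^1 = 2
Bit 4: 1 × 2^4 = 16
Bit 5: 1 × 2^5 = 32
Bit 6: 1 × 2^6 = 64
Bit 7: 1 × 2^7 = 128
Bit 9: 1 × 2^9 = 512
Bit 10: 1 × 2^10 = 1024
Bit 11: 1 × 2^11 = 2048
Bit 12: 1 × 2^12 = 4096
Sum = 2 + 16 + 32 + 64 + 128 + 512 + 1024 + 2048 + 4096
= 7922


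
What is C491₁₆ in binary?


Each hex digit → 4 binary bits:
  C = 1100
  4 = 0100
  9 = 1001
  1 = 0001
Concatenate: 1100 0100 1001 0001
= 1100010010010001


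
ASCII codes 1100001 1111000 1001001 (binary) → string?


Codes (binary): 1100001 1111000 1001001
Per-code ASCII lookup:
  1100001 = 97  (range 97-122: lowercase, 97 - 97 = 0) → 'a'
  1111000 = 120  (range 97-122: lowercase, 120 - 97 = 23) → 'x'
  1001001 = 73  (range 65-90: uppercase, 73 - 65 = 8) → 'I'
= 'axI'


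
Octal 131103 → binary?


Each octal digit → 3 binary bits:
  1 = 001
  3 = 011
  1 = 001
  1 = 001
  0 = 000
  3 = 011
Concatenate: 001 011 001 001 000 011
= 001011001001000011


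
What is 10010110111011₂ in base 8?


Group into 3-bit groups: 010010110111011
  010 = 2
  010 = 2
  110 = 6
  111 = 7
  011 = 3
= 0o22673


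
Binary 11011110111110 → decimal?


Positional values:
Bit 1: 1 × 2^1 = 2
Bit 2: 1 × 2^2 = 4
Bit 3: 1 × 2^3 = 8
Bit 4: 1 × 2^4 = 16
Bit 5: 1 × 2^5 = 32
Bit 7: 1 × 2^7 = 128
Bit 8: 1 × 2^8 = 256
Bit 9: 1 × 2^9 = 512
Bit 10: 1 × 2^10 = 1024
Bit 12: 1 × 2^12 = 4096
Bit 13: 1 × 2^13 = 8192
Sum = 2 + 4 + 8 + 16 + 32 + 128 + 256 + 512 + 1024 + 4096 + 8192
= 14270


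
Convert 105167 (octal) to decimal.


Positional values:
Position 0: 7 × 8^0 = 7
Position 1: 6 × 8^1 = 48
Position 2: 1 × 8^2 = 64
Position 3: 5 × 8^3 = 2560
Position 4: 0 × 8^4 = 0
Position 5: 1 × 8^5 = 32768
Sum = 7 + 48 + 64 + 2560 + 0 + 32768
= 35447


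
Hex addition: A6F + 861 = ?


Align and add column by column (LSB to MSB, each column mod 16 with carry):
  0A6F
+ 0861
  ----
  col 0: F(15) + 1(1) + 0 (carry in) = 16 → 0(0), carry out 1
  col 1: 6(6) + 6(6) + 1 (carry in) = 13 → D(13), carry out 0
  col 2: A(10) + 8(8) + 0 (carry in) = 18 → 2(2), carry out 1
  col 3: 0(0) + 0(0) + 1 (carry in) = 1 → 1(1), carry out 0
Reading digits MSB→LSB: 12D0
Strip leading zeros: 12D0
= 0x12D0


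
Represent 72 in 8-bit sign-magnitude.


Sign bit: 0 (positive)
Magnitude: 72 = 1001000
= 01001000


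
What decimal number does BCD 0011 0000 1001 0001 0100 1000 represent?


Each 4-bit group → digit:
  0011 → 3
  0000 → 0
  1001 → 9
  0001 → 1
  0100 → 4
  1000 → 8
= 309148


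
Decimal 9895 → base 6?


Divide by 6 repeatedly:
9895 ÷ 6 = 1649 remainder 1
1649 ÷ 6 = 274 remainder 5
274 ÷ 6 = 45 remainder 4
45 ÷ 6 = 7 remainder 3
7 ÷ 6 = 1 remainder 1
1 ÷ 6 = 0 remainder 1
Reading remainders bottom-up:
= 113451


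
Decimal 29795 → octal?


Divide by 8 repeatedly:
29795 ÷ 8 = 3724 remainder 3
3724 ÷ 8 = 465 remainder 4
465 ÷ 8 = 58 remainder 1
58 ÷ 8 = 7 remainder 2
7 ÷ 8 = 0 remainder 7
Reading remainders bottom-up:
= 0o72143


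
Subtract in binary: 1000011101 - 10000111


Align and subtract column by column (LSB to MSB, borrowing when needed):
  1000011101
- 0010000111
  ----------
  col 0: (1 - 0 borrow-in) - 1 → 1 - 1 = 0, borrow out 0
  col 1: (0 - 0 borrow-in) - 1 → borrow from next column: (0+2) - 1 = 1, borrow out 1
  col 2: (1 - 1 borrow-in) - 1 → borrow from next column: (0+2) - 1 = 1, borrow out 1
  col 3: (1 - 1 borrow-in) - 0 → 0 - 0 = 0, borrow out 0
  col 4: (1 - 0 borrow-in) - 0 → 1 - 0 = 1, borrow out 0
  col 5: (0 - 0 borrow-in) - 0 → 0 - 0 = 0, borrow out 0
  col 6: (0 - 0 borrow-in) - 0 → 0 - 0 = 0, borrow out 0
  col 7: (0 - 0 borrow-in) - 1 → borrow from next column: (0+2) - 1 = 1, borrow out 1
  col 8: (0 - 1 borrow-in) - 0 → borrow from next column: (-1+2) - 0 = 1, borrow out 1
  col 9: (1 - 1 borrow-in) - 0 → 0 - 0 = 0, borrow out 0
Reading bits MSB→LSB: 0110010110
Strip leading zeros: 110010110
= 110010110


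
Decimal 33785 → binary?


Divide by 2 repeatedly:
33785 ÷ 2 = 16892 remainder 1
16892 ÷ 2 = 8446 remainder 0
8446 ÷ 2 = 4223 remainder 0
4223 ÷ 2 = 2111 remainder 1
2111 ÷ 2 = 1055 remainder 1
1055 ÷ 2 = 527 remainder 1
527 ÷ 2 = 263 remainder 1
263 ÷ 2 = 131 remainder 1
131 ÷ 2 = 65 remainder 1
65 ÷ 2 = 32 remainder 1
32 ÷ 2 = 16 remainder 0
16 ÷ 2 = 8 remainder 0
8 ÷ 2 = 4 remainder 0
4 ÷ 2 = 2 remainder 0
2 ÷ 2 = 1 remainder 0
1 ÷ 2 = 0 remainder 1
Reading remainders bottom-up:
= 1000001111111001


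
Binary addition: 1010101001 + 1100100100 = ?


Align and add column by column (LSB to MSB, carry propagating):
  01010101001
+ 01100100100
  -----------
  col 0: 1 + 0 + 0 (carry in) = 1 → bit 1, carry out 0
  col 1: 0 + 0 + 0 (carry in) = 0 → bit 0, carry out 0
  col 2: 0 + 1 + 0 (carry in) = 1 → bit 1, carry out 0
  col 3: 1 + 0 + 0 (carry in) = 1 → bit 1, carry out 0
  col 4: 0 + 0 + 0 (carry in) = 0 → bit 0, carry out 0
  col 5: 1 + 1 + 0 (carry in) = 2 → bit 0, carry out 1
  col 6: 0 + 0 + 1 (carry in) = 1 → bit 1, carry out 0
  col 7: 1 + 0 + 0 (carry in) = 1 → bit 1, carry out 0
  col 8: 0 + 1 + 0 (carry in) = 1 → bit 1, carry out 0
  col 9: 1 + 1 + 0 (carry in) = 2 → bit 0, carry out 1
  col 10: 0 + 0 + 1 (carry in) = 1 → bit 1, carry out 0
Reading bits MSB→LSB: 10111001101
Strip leading zeros: 10111001101
= 10111001101


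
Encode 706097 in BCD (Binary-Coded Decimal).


Each digit → 4-bit binary:
  7 → 0111
  0 → 0000
  6 → 0110
  0 → 0000
  9 → 1001
  7 → 0111
= 0111 0000 0110 0000 1001 0111


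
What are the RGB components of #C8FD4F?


Hex: #C8FD4F
R = C8₁₆ = 200
G = FD₁₆ = 253
B = 4F₁₆ = 79
= RGB(200, 253, 79)


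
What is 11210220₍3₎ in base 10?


Positional values (base 3):
  0 × 3^0 = 0 × 1 = 0
  2 × 3^1 = 2 × 3 = 6
  2 × 3^2 = 2 × 9 = 18
  0 × 3^3 = 0 × 27 = 0
  1 × 3^4 = 1 × 81 = 81
  2 × 3^5 = 2 × 243 = 486
  1 × 3^6 = 1 × 729 = 729
  1 × 3^7 = 1 × 2187 = 2187
Sum = 0 + 6 + 18 + 0 + 81 + 486 + 729 + 2187
= 3507


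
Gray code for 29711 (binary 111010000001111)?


Binary: 111010000001111
Gray code: G = B XOR (B >> 1)
B >> 1 = 011101000000111
111010000001111 XOR 011101000000111:
  1 XOR 0 = 1
  1 XOR 1 = 0
  1 XOR 1 = 0
  0 XOR 1 = 1
  1 XOR 0 = 1
  0 XOR 1 = 1
  0 XOR 0 = 0
  0 XOR 0 = 0
  0 XOR 0 = 0
  0 XOR 0 = 0
  0 XOR 0 = 0
  1 XOR 0 = 1
  1 XOR 1 = 0
  1 XOR 1 = 0
  1 XOR 1 = 0
= 100111000001000


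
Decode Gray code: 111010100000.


Gray code: 111010100000
MSB stays the same: 1
Each subsequent bit = prev_binary XOR current_gray:
  B[1] = 1 XOR 1 = 0
  B[2] = 0 XOR 1 = 1
  B[3] = 1 XOR 0 = 1
  B[4] = 1 XOR 1 = 0
  B[5] = 0 XOR 0 = 0
  B[6] = 0 XOR 1 = 1
  B[7] = 1 XOR 0 = 1
  B[8] = 1 XOR 0 = 1
  B[9] = 1 XOR 0 = 1
  B[10] = 1 XOR 0 = 1
  B[11] = 1 XOR 0 = 1
= 101100111111 (2879 decimal)


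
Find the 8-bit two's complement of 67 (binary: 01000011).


Original: 01000011
Step 1 - Invert all bits: 10111100
Step 2 - Add 1: 10111100 + 1
= 10111101 (represents -67)


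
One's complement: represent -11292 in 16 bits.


Original: 0010110000011100
Invert all bits:
  bit 0: 0 → 1
  bit 1: 0 → 1
  bit 2: 1 → 0
  bit 3: 0 → 1
  bit 4: 1 → 0
  bit 5: 1 → 0
  bit 6: 0 → 1
  bit 7: 0 → 1
  bit 8: 0 → 1
  bit 9: 0 → 1
  bit 10: 0 → 1
  bit 11: 1 → 0
  bit 12: 1 → 0
  bit 13: 1 → 0
  bit 14: 0 → 1
  bit 15: 0 → 1
= 1101001111100011


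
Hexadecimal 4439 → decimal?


Positional values:
Position 0: 9 × 16^0 = 9 × 1 = 9
Position 1: 3 × 16^1 = 3 × 16 = 48
Position 2: 4 × 16^2 = 4 × 256 = 1024
Position 3: 4 × 16^3 = 4 × 4096 = 16384
Sum = 9 + 48 + 1024 + 16384
= 17465


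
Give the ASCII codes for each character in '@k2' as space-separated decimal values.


String: '@k2'  (3 characters)
Per-character ASCII lookup:
  '@': special character: '@' = 64
  'k': lowercase starts at 97: 'k' = 97 + 10 = 107
  '2': digits start at 48: '2' = 48 + 2 = 50
= 64 107 50


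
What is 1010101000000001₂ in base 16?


Group into 4-bit nibbles: 1010101000000001
  1010 = A
  1010 = A
  0000 = 0
  0001 = 1
= 0xAA01


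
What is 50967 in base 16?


Divide by 16 repeatedly:
50967 ÷ 16 = 3185 remainder 7 (7)
3185 ÷ 16 = 199 remainder 1 (1)
199 ÷ 16 = 12 remainder 7 (7)
12 ÷ 16 = 0 remainder 12 (C)
Reading remainders bottom-up:
= 0xC717


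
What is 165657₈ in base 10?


Positional values:
Position 0: 7 × 8^0 = 7
Position 1: 5 × 8^1 = 40
Position 2: 6 × 8^2 = 384
Position 3: 5 × 8^3 = 2560
Position 4: 6 × 8^4 = 24576
Position 5: 1 × 8^5 = 32768
Sum = 7 + 40 + 384 + 2560 + 24576 + 32768
= 60335


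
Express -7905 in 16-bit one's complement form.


Original: 0001111011100001
Invert all bits:
  bit 0: 0 → 1
  bit 1: 0 → 1
  bit 2: 0 → 1
  bit 3: 1 → 0
  bit 4: 1 → 0
  bit 5: 1 → 0
  bit 6: 1 → 0
  bit 7: 0 → 1
  bit 8: 1 → 0
  bit 9: 1 → 0
  bit 10: 1 → 0
  bit 11: 0 → 1
  bit 12: 0 → 1
  bit 13: 0 → 1
  bit 14: 0 → 1
  bit 15: 1 → 0
= 1110000100011110


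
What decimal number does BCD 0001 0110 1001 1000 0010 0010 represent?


Each 4-bit group → digit:
  0001 → 1
  0110 → 6
  1001 → 9
  1000 → 8
  0010 → 2
  0010 → 2
= 169822


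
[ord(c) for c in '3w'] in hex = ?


String: '3w'  (2 characters)
Per-character ASCII lookup:
  '3': digits start at 48: '3' = 48 + 3 = 51 → 0x33
  'w': lowercase starts at 97: 'w' = 97 + 22 = 119 → 0x77
= 0x33 0x77


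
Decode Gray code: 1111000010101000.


Gray code: 1111000010101000
MSB stays the same: 1
Each subsequent bit = prev_binary XOR current_gray:
  B[1] = 1 XOR 1 = 0
  B[2] = 0 XOR 1 = 1
  B[3] = 1 XOR 1 = 0
  B[4] = 0 XOR 0 = 0
  B[5] = 0 XOR 0 = 0
  B[6] = 0 XOR 0 = 0
  B[7] = 0 XOR 0 = 0
  B[8] = 0 XOR 1 = 1
  B[9] = 1 XOR 0 = 1
  B[10] = 1 XOR 1 = 0
  B[11] = 0 XOR 0 = 0
  B[12] = 0 XOR 1 = 1
  B[13] = 1 XOR 0 = 1
  B[14] = 1 XOR 0 = 1
  B[15] = 1 XOR 0 = 1
= 1010000011001111 (41167 decimal)


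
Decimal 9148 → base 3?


Divide by 3 repeatedly:
9148 ÷ 3 = 3049 remainder 1
3049 ÷ 3 = 1016 remainder 1
1016 ÷ 3 = 338 remainder 2
338 ÷ 3 = 112 remainder 2
112 ÷ 3 = 37 remainder 1
37 ÷ 3 = 12 remainder 1
12 ÷ 3 = 4 remainder 0
4 ÷ 3 = 1 remainder 1
1 ÷ 3 = 0 remainder 1
Reading remainders bottom-up:
= 110112211


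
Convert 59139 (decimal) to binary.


Divide by 2 repeatedly:
59139 ÷ 2 = 29569 remainder 1
29569 ÷ 2 = 14784 remainder 1
14784 ÷ 2 = 7392 remainder 0
7392 ÷ 2 = 3696 remainder 0
3696 ÷ 2 = 1848 remainder 0
1848 ÷ 2 = 924 remainder 0
924 ÷ 2 = 462 remainder 0
462 ÷ 2 = 231 remainder 0
231 ÷ 2 = 115 remainder 1
115 ÷ 2 = 57 remainder 1
57 ÷ 2 = 28 remainder 1
28 ÷ 2 = 14 remainder 0
14 ÷ 2 = 7 remainder 0
7 ÷ 2 = 3 remainder 1
3 ÷ 2 = 1 remainder 1
1 ÷ 2 = 0 remainder 1
Reading remainders bottom-up:
= 1110011100000011


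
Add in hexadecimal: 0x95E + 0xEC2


Align and add column by column (LSB to MSB, each column mod 16 with carry):
  095E
+ 0EC2
  ----
  col 0: E(14) + 2(2) + 0 (carry in) = 16 → 0(0), carry out 1
  col 1: 5(5) + C(12) + 1 (carry in) = 18 → 2(2), carry out 1
  col 2: 9(9) + E(14) + 1 (carry in) = 24 → 8(8), carry out 1
  col 3: 0(0) + 0(0) + 1 (carry in) = 1 → 1(1), carry out 0
Reading digits MSB→LSB: 1820
Strip leading zeros: 1820
= 0x1820
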